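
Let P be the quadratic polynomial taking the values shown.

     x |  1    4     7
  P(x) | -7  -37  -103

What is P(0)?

Write P(x) = ax^2 + bx + c. Substituting each data point gives a linear system:
  a + b + c = -7
  16a + 4b + c = -37
  49a + 7b + c = -103
Solving the system yields a = -2, b = 0, c = -5.
So P(x) = -2x^2 - 5.
Then P(0) = -5.

-5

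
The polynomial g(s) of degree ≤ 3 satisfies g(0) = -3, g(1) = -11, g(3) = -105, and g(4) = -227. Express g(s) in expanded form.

g(s) = -3s^3 - s^2 - 4s - 3

Using the Lagrange interpolation formula with nodes 0, 1, 3, 4:
  L_0(s) = (s - 1)(s - 3)(s - 4) / -12
  L_1(s) = s(s - 3)(s - 4) / 6
  L_2(s) = s(s - 1)(s - 4) / -6
  L_3(s) = s(s - 1)(s - 3) / 12
Then g(s) = -3·L_0(s) - 11·L_1(s) - 105·L_2(s) - 227·L_3(s).
Expanding and collecting terms gives g(s) = -3s³ - s² - 4s - 3.
Check: g(0) = -3. ✓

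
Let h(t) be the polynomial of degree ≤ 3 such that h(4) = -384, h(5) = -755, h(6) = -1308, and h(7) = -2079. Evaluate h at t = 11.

-8063

Write h(t) = at^3 + bt^2 + ct + d. Substituting each data point gives a linear system:
  64a + 16b + 4c + d = -384
  125a + 25b + 5c + d = -755
  216a + 36b + 6c + d = -1308
  343a + 49b + 7c + d = -2079
Solving the system yields a = -6, b = -1, c = 4, d = 0.
So h(t) = -6t^3 - t^2 + 4t.
Then h(11) = -8063.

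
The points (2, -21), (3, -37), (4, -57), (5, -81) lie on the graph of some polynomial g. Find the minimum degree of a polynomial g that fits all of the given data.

Forward differences of the values at s = 2, 3, 4, 5:
  g  : -21  -37  -57  -81
  Δ  : -16  -20  -24
  Δ^2: -4  -4
  Δ^3: 0
The second differences are constant (-4) and nonzero, while all higher differences vanish, so the minimal degree is 2.

2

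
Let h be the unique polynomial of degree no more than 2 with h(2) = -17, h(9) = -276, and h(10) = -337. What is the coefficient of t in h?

-4

Write h(t) = at^2 + bt + c. Substituting each data point gives a linear system:
  4a + 2b + c = -17
  81a + 9b + c = -276
  100a + 10b + c = -337
Solving the system yields a = -3, b = -4, c = 3.
So h(t) = -3t^2 - 4t + 3.
The coefficient of t is -4.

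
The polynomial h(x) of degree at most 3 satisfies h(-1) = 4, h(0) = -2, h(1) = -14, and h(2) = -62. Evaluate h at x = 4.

Forward differences of the values at x = -1, 0, 1, 2:
  h  : 4  -2  -14  -62
  Δ  : -6  -12  -48
  Δ^2: -6  -36
  Δ^3: -30
The third differences are constant, confirming degree 3.
Interpolating (Newton forward form) and evaluating at x = 4 gives h(4) = -386.

-386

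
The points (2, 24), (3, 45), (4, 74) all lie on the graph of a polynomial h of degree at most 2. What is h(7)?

Write h(u) = au^2 + bu + c. Substituting each data point gives a linear system:
  4a + 2b + c = 24
  9a + 3b + c = 45
  16a + 4b + c = 74
Solving the system yields a = 4, b = 1, c = 6.
So h(u) = 4u^2 + u + 6.
Then h(7) = 209.

209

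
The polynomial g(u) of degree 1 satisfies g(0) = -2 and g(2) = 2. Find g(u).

g(u) = 2u - 2

Write g(u) = au + b. Substituting each data point gives a linear system:
  b = -2
  2a + b = 2
Solving the system yields a = 2, b = -2.
So g(u) = 2u - 2.
Check: g(0) = -2. ✓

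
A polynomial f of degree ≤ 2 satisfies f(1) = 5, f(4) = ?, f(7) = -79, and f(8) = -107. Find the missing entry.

The 3 known points determine the degree-2 polynomial uniquely.
Write f(n) = an^2 + bn + c. Substituting each data point gives a linear system:
  a + b + c = 5
  49a + 7b + c = -79
  64a + 8b + c = -107
Solving the system yields a = -2, b = 2, c = 5.
So f(n) = -2n^2 + 2n + 5.
Then f(4) = -19.

-19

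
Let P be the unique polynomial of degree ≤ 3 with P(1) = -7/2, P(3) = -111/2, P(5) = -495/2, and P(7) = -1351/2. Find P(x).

Using the Lagrange interpolation formula with nodes 1, 3, 5, 7:
  L_0(x) = (x - 3)(x - 5)(x - 7) / -48
  L_1(x) = (x - 1)(x - 5)(x - 7) / 16
  L_2(x) = (x - 1)(x - 3)(x - 7) / -16
  L_3(x) = (x - 1)(x - 3)(x - 5) / 48
Then P(x) = -7/2·L_0(x) - 111/2·L_1(x) - 495/2·L_2(x) - 1351/2·L_3(x).
Expanding and collecting terms gives P(x) = -2x^3 + (1/2)x^2 - 2x.
Check: P(5) = -495/2. ✓

P(x) = -2x^3 + (1/2)x^2 - 2x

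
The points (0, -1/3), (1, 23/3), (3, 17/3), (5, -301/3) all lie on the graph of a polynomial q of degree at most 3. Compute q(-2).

Using the Lagrange interpolation formula with nodes 0, 1, 3, 5:
  L_0(x) = (x - 1)(x - 3)(x - 5) / -15
  L_1(x) = x(x - 3)(x - 5) / 8
  L_2(x) = x(x - 1)(x - 5) / -12
  L_3(x) = x(x - 1)(x - 3) / 40
Then q(x) = -1/3·L_0(x) + 23/3·L_1(x) + 17/3·L_2(x) - 301/3·L_3(x).
Expanding and collecting terms gives q(x) = -2x³ + 5x² + 5x - 1/3.
Evaluating at x = -2: q(-2) = 77/3.

77/3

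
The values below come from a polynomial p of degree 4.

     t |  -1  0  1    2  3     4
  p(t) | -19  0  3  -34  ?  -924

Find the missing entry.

-255

The 5 known points determine the degree-4 polynomial uniquely.
Write p(t) = at^4 + bt^3 + ct^2 + dt + e. Substituting each data point gives a linear system:
  a - b + c - d + e = -19
  e = 0
  a + b + c + d + e = 3
  16a + 8b + 4c + 2d + e = -34
  256a + 64b + 16c + 4d + e = -924
Solving the system yields a = -5, b = 6, c = -3, d = 5, e = 0.
So p(t) = -5t^4 + 6t^3 - 3t^2 + 5t.
Then p(3) = -255.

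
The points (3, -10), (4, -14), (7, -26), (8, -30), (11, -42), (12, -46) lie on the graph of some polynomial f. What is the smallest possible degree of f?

1

Divided differences on the nodes 3, 4, 7, 8, 11, 12:
  order 0: -10  -14  -26  -30  -42  -46
  order 1: -4  -4  -4  -4  -4
  order 2: 0  0  0  0
  order 3: 0  0  0
  order 4: 0  0
  order 5: 0
The order-1 divided differences are all -4 (nonzero) and every higher order vanishes, so the data lies on a polynomial of degree exactly 1.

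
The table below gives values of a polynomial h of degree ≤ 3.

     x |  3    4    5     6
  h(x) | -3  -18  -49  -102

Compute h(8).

-298

Using the Lagrange interpolation formula with nodes 3, 4, 5, 6:
  L_0(x) = (x - 4)(x - 5)(x - 6) / -6
  L_1(x) = (x - 3)(x - 5)(x - 6) / 2
  L_2(x) = (x - 3)(x - 4)(x - 6) / -2
  L_3(x) = (x - 3)(x - 4)(x - 5) / 6
Then h(x) = -3·L_0(x) - 18·L_1(x) - 49·L_2(x) - 102·L_3(x).
Expanding and collecting terms gives h(x) = -x^3 + 4x^2 - 6x + 6.
Evaluating at x = 8: h(8) = -298.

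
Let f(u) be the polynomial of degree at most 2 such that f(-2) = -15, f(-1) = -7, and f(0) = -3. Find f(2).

Using the Lagrange interpolation formula with nodes -2, -1, 0:
  L_0(u) = (u + 1)u / 2
  L_1(u) = (u + 2)u / -1
  L_2(u) = (u + 2)(u + 1) / 2
Then f(u) = -15·L_0(u) - 7·L_1(u) - 3·L_2(u).
Expanding and collecting terms gives f(u) = -2u^2 + 2u - 3.
Evaluating at u = 2: f(2) = -7.

-7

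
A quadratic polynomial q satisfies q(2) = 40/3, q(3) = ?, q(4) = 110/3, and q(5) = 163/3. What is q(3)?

23

On equispaced nodes a degree-2 polynomial has vanishing third forward difference, so
  - q(2) + 3·q(3) - 3·q(4) + q(5) = 0.
Substituting the known values and solving for q(3):
  3·q(3) = 69
  q(3) = 23.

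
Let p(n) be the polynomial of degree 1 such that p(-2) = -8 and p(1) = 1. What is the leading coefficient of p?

Write p(n) = an + b. Substituting each data point gives a linear system:
  -2a + b = -8
  a + b = 1
Solving the system yields a = 3, b = -2.
So p(n) = 3n - 2.
The leading coefficient is 3.

3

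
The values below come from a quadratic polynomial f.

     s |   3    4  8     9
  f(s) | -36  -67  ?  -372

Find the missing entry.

-291

The 3 known points determine the degree-2 polynomial uniquely.
Write f(s) = as^2 + bs + c. Substituting each data point gives a linear system:
  9a + 3b + c = -36
  16a + 4b + c = -67
  81a + 9b + c = -372
Solving the system yields a = -5, b = 4, c = -3.
So f(s) = -5s² + 4s - 3.
Then f(8) = -291.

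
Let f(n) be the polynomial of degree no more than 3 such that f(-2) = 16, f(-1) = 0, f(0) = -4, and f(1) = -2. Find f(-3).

Write f(n) = an^3 + bn^2 + cn + d. Substituting each data point gives a linear system:
  -8a + 4b - 2c + d = 16
  -a + b - c + d = 0
  d = -4
  a + b + c + d = -2
Solving the system yields a = -1, b = 3, c = 0, d = -4.
So f(n) = -n^3 + 3n^2 - 4.
Then f(-3) = 50.

50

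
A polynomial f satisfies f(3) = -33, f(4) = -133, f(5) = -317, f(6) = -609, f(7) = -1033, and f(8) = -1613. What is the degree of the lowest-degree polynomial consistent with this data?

3

Forward differences of the values at n = 3, 4, 5, 6, 7, 8:
  f  : -33  -133  -317  -609  -1033  -1613
  Δ  : -100  -184  -292  -424  -580
  Δ^2: -84  -108  -132  -156
  Δ^3: -24  -24  -24
  Δ^4: 0  0
  Δ^5: 0
The third differences are constant (-24) and nonzero, while all higher differences vanish, so the minimal degree is 3.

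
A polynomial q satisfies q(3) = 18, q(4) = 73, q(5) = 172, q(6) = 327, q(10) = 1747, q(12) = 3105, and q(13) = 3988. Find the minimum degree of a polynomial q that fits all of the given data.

3

Divided differences on the nodes 3, 4, 5, 6, 10, 12, 13:
  order 0: 18  73  172  327  1747  3105  3988
  order 1: 55  99  155  355  679  883
  order 2: 22  28  40  54  68
  order 3: 2  2  2  2
  order 4: 0  0  0
  order 5: 0  0
  order 6: 0
The order-3 divided differences are all 2 (nonzero) and every higher order vanishes, so the data lies on a polynomial of degree exactly 3.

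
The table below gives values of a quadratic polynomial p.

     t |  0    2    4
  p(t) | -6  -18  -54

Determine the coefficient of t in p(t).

Write p(t) = at^2 + bt + c. Substituting each data point gives a linear system:
  c = -6
  4a + 2b + c = -18
  16a + 4b + c = -54
Solving the system yields a = -3, b = 0, c = -6.
So p(t) = -3t^2 - 6.
The coefficient of t is 0.

0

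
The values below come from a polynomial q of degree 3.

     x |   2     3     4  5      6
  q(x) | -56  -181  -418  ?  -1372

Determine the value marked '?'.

-803

On equispaced nodes a degree-3 polynomial has vanishing fourth forward difference, so
  q(2) - 4·q(3) + 6·q(4) - 4·q(5) + q(6) = 0.
Substituting the known values and solving for q(5):
  -4·q(5) = 3212
  q(5) = -803.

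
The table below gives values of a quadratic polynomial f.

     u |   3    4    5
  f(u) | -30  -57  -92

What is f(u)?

f(u) = -4u^2 + u + 3

Write f(u) = au^2 + bu + c. Substituting each data point gives a linear system:
  9a + 3b + c = -30
  16a + 4b + c = -57
  25a + 5b + c = -92
Solving the system yields a = -4, b = 1, c = 3.
So f(u) = -4u^2 + u + 3.
Check: f(5) = -92. ✓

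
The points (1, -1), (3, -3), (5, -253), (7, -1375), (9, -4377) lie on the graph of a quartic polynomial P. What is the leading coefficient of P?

-1

Write P(t) = at^4 + bt^3 + ct^2 + dt + e. Substituting each data point gives a linear system:
  a + b + c + d + e = -1
  81a + 27b + 9c + 3d + e = -3
  625a + 125b + 25c + 5d + e = -253
  2401a + 343b + 49c + 7d + e = -1375
  6561a + 729b + 81c + 9d + e = -4377
Solving the system yields a = -1, b = 3, c = 0, d = 0, e = -3.
So P(t) = -t^4 + 3t^3 - 3.
The leading coefficient is -1.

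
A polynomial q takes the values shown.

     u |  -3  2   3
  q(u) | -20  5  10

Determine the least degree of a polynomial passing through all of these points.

Divided differences on the nodes -3, 2, 3:
  order 0: -20  5  10
  order 1: 5  5
  order 2: 0
The order-1 divided differences are all 5 (nonzero) and every higher order vanishes, so the data lies on a polynomial of degree exactly 1.

1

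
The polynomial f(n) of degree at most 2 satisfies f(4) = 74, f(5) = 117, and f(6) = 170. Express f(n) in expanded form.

Using the Lagrange interpolation formula with nodes 4, 5, 6:
  L_0(n) = (n - 5)(n - 6) / 2
  L_1(n) = (n - 4)(n - 6) / -1
  L_2(n) = (n - 4)(n - 5) / 2
Then f(n) = 74·L_0(n) + 117·L_1(n) + 170·L_2(n).
Expanding and collecting terms gives f(n) = 5n² - 2n + 2.
Check: f(5) = 117. ✓

f(n) = 5n^2 - 2n + 2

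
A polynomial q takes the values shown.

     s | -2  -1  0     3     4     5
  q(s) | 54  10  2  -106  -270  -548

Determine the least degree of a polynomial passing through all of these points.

Divided differences on the nodes -2, -1, 0, 3, 4, 5:
  order 0: 54  10  2  -106  -270  -548
  order 1: -44  -8  -36  -164  -278
  order 2: 18  -7  -32  -57
  order 3: -5  -5  -5
  order 4: 0  0
  order 5: 0
The order-3 divided differences are all -5 (nonzero) and every higher order vanishes, so the data lies on a polynomial of degree exactly 3.

3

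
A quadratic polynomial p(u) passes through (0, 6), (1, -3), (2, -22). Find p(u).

p(u) = -5u^2 - 4u + 6

Write p(u) = au^2 + bu + c. Substituting each data point gives a linear system:
  c = 6
  a + b + c = -3
  4a + 2b + c = -22
Solving the system yields a = -5, b = -4, c = 6.
So p(u) = -5u² - 4u + 6.
Check: p(2) = -22. ✓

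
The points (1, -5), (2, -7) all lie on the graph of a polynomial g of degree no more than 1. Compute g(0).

Using the Lagrange interpolation formula with nodes 1, 2:
  L_0(u) = (u - 2) / -1
  L_1(u) = (u - 1) / 1
Then g(u) = -5·L_0(u) - 7·L_1(u).
Expanding and collecting terms gives g(u) = -2u - 3.
Evaluating at u = 0: g(0) = -3.

-3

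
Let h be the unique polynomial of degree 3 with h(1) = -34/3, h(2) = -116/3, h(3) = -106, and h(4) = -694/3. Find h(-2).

32/3

Write h(n) = an^3 + bn^2 + cn + d. Substituting each data point gives a linear system:
  a + b + c + d = -34/3
  8a + 4b + 2c + d = -116/3
  27a + 9b + 3c + d = -106
  64a + 16b + 4c + d = -694/3
Solving the system yields a = -3, b = -2, c = -1/3, d = -6.
So h(n) = -3n^3 - 2n^2 - (1/3)n - 6.
Then h(-2) = 32/3.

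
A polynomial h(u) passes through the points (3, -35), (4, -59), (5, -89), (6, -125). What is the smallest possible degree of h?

Forward differences of the values at u = 3, 4, 5, 6:
  h  : -35  -59  -89  -125
  Δ  : -24  -30  -36
  Δ^2: -6  -6
  Δ^3: 0
The second differences are constant (-6) and nonzero, while all higher differences vanish, so the minimal degree is 2.

2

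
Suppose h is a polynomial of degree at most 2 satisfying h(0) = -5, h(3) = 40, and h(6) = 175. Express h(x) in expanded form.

Write h(x) = ax^2 + bx + c. Substituting each data point gives a linear system:
  c = -5
  9a + 3b + c = 40
  36a + 6b + c = 175
Solving the system yields a = 5, b = 0, c = -5.
So h(x) = 5x² - 5.
Check: h(0) = -5. ✓

h(x) = 5x^2 - 5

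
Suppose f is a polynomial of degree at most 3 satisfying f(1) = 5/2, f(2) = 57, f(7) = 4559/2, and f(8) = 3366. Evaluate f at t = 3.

Using the Lagrange interpolation formula with nodes 1, 2, 7, 8:
  L_0(t) = (t - 2)(t - 7)(t - 8) / -42
  L_1(t) = (t - 1)(t - 7)(t - 8) / 30
  L_2(t) = (t - 1)(t - 2)(t - 8) / -30
  L_3(t) = (t - 1)(t - 2)(t - 7) / 42
Then f(t) = 5/2·L_0(t) + 57·L_1(t) + 4559/2·L_2(t) + 3366·L_3(t).
Expanding and collecting terms gives f(t) = 6t³ + 5t² - (5/2)t - 6.
Evaluating at t = 3: f(3) = 387/2.

387/2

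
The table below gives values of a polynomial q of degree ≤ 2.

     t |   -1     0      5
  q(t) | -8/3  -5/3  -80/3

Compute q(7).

-152/3

Using the Lagrange interpolation formula with nodes -1, 0, 5:
  L_0(t) = t(t - 5) / 6
  L_1(t) = (t + 1)(t - 5) / -5
  L_2(t) = (t + 1)t / 30
Then q(t) = -8/3·L_0(t) - 5/3·L_1(t) - 80/3·L_2(t).
Expanding and collecting terms gives q(t) = -t^2 - 5/3.
Evaluating at t = 7: q(7) = -152/3.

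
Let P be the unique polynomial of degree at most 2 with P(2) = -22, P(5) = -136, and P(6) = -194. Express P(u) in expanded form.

P(u) = -5u^2 - 3u + 4

Using the Lagrange interpolation formula with nodes 2, 5, 6:
  L_0(u) = (u - 5)(u - 6) / 12
  L_1(u) = (u - 2)(u - 6) / -3
  L_2(u) = (u - 2)(u - 5) / 4
Then P(u) = -22·L_0(u) - 136·L_1(u) - 194·L_2(u).
Expanding and collecting terms gives P(u) = -5u^2 - 3u + 4.
Check: P(5) = -136. ✓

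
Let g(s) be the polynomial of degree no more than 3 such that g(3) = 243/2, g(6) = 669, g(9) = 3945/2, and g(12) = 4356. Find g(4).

Forward differences of the values at s = 3, 6, 9, 12:
  g  : 243/2  669  3945/2  4356
  Δ  : 1095/2  2607/2  4767/2
  Δ^2: 756  1080
  Δ^3: 324
The third differences are constant, confirming degree 3.
Interpolating (Newton forward form) and evaluating at s = 4 gives g(4) = 240.

240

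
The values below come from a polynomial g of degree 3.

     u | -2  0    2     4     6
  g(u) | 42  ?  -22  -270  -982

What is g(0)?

2

The 4 known points determine the degree-3 polynomial uniquely.
Write g(u) = au^3 + bu^2 + cu + d. Substituting each data point gives a linear system:
  -8a + 4b - 2c + d = 42
  8a + 4b + 2c + d = -22
  64a + 16b + 4c + d = -270
  216a + 36b + 6c + d = -982
Solving the system yields a = -5, b = 2, c = 4, d = 2.
So g(u) = -5u^3 + 2u^2 + 4u + 2.
Then g(0) = 2.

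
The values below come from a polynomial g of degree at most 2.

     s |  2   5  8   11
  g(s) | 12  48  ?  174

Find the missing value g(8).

102

On equispaced nodes a degree-2 polynomial has vanishing third forward difference, so
  - g(2) + 3·g(5) - 3·g(8) + g(11) = 0.
Substituting the known values and solving for g(8):
  -3·g(8) = -306
  g(8) = 102.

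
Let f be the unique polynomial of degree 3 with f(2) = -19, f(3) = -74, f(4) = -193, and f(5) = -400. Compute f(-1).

Using the Lagrange interpolation formula with nodes 2, 3, 4, 5:
  L_0(t) = (t - 3)(t - 4)(t - 5) / -6
  L_1(t) = (t - 2)(t - 4)(t - 5) / 2
  L_2(t) = (t - 2)(t - 3)(t - 5) / -2
  L_3(t) = (t - 2)(t - 3)(t - 4) / 6
Then f(t) = -19·L_0(t) - 74·L_1(t) - 193·L_2(t) - 400·L_3(t).
Expanding and collecting terms gives f(t) = -4t^3 + 4t^2 + t - 5.
Evaluating at t = -1: f(-1) = 2.

2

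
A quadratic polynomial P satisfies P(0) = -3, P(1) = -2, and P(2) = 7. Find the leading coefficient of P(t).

4

Write P(t) = at^2 + bt + c. Substituting each data point gives a linear system:
  c = -3
  a + b + c = -2
  4a + 2b + c = 7
Solving the system yields a = 4, b = -3, c = -3.
So P(t) = 4t^2 - 3t - 3.
The leading coefficient is 4.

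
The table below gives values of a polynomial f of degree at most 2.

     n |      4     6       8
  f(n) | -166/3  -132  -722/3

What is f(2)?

-32/3

Forward differences of the values at n = 4, 6, 8:
  f  : -166/3  -132  -722/3
  Δ  : -230/3  -326/3
  Δ^2: -32
The second differences are constant, confirming degree 2.
Interpolating (Newton forward form) and evaluating at n = 2 gives f(2) = -32/3.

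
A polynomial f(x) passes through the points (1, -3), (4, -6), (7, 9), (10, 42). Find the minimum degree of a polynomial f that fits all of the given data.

Forward differences of the values at x = 1, 4, 7, 10:
  f  : -3  -6  9  42
  Δ  : -3  15  33
  Δ^2: 18  18
  Δ^3: 0
The second differences are constant (18) and nonzero, while all higher differences vanish, so the minimal degree is 2.

2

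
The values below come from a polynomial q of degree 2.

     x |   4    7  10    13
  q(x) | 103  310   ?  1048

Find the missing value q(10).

625

The 3 known points determine the degree-2 polynomial uniquely.
Write q(x) = ax^2 + bx + c. Substituting each data point gives a linear system:
  16a + 4b + c = 103
  49a + 7b + c = 310
  169a + 13b + c = 1048
Solving the system yields a = 6, b = 3, c = -5.
So q(x) = 6x^2 + 3x - 5.
Then q(10) = 625.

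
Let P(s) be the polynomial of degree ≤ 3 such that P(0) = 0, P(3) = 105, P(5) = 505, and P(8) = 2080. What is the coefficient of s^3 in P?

Write P(s) = as^3 + bs^2 + cs + d. Substituting each data point gives a linear system:
  d = 0
  27a + 9b + 3c + d = 105
  125a + 25b + 5c + d = 505
  512a + 64b + 8c + d = 2080
Solving the system yields a = 4, b = 1, c = -4, d = 0.
So P(s) = 4s^3 + s^2 - 4s.
The leading coefficient is 4.

4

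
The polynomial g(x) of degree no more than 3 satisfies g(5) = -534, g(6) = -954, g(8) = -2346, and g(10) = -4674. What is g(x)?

Write g(x) = ax^3 + bx^2 + cx + d. Substituting each data point gives a linear system:
  125a + 25b + 5c + d = -534
  216a + 36b + 6c + d = -954
  512a + 64b + 8c + d = -2346
  1000a + 100b + 10c + d = -4674
Solving the system yields a = -5, b = 3, c = 2, d = 6.
So g(x) = -5x^3 + 3x^2 + 2x + 6.
Check: g(5) = -534. ✓

g(x) = -5x^3 + 3x^2 + 2x + 6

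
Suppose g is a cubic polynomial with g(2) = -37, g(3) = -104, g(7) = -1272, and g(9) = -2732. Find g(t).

Using the Lagrange interpolation formula with nodes 2, 3, 7, 9:
  L_0(t) = (t - 3)(t - 7)(t - 9) / -35
  L_1(t) = (t - 2)(t - 7)(t - 9) / 24
  L_2(t) = (t - 2)(t - 3)(t - 9) / -40
  L_3(t) = (t - 2)(t - 3)(t - 7) / 84
Then g(t) = -37·L_0(t) - 104·L_1(t) - 1272·L_2(t) - 2732·L_3(t).
Expanding and collecting terms gives g(t) = -4t³ + 3t² - 6t - 5.
Check: g(2) = -37. ✓

g(t) = -4t^3 + 3t^2 - 6t - 5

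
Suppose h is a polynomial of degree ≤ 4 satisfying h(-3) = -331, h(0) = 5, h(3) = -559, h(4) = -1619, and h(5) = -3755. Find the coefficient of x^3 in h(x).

-4

Write h(x) = ax^4 + bx^3 + cx^2 + dx + e. Substituting each data point gives a linear system:
  81a - 27b + 9c - 3d + e = -331
  e = 5
  81a + 27b + 9c + 3d + e = -559
  256a + 64b + 16c + 4d + e = -1619
  625a + 125b + 25c + 5d + e = -3755
Solving the system yields a = -5, b = -4, c = -5, d = -2, e = 5.
So h(x) = -5x⁴ - 4x³ - 5x² - 2x + 5.
The coefficient of x^3 is -4.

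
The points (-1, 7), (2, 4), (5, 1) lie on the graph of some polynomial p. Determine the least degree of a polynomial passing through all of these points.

Forward differences of the values at s = -1, 2, 5:
  p  : 7  4  1
  Δ  : -3  -3
  Δ^2: 0
The first differences are constant (-3) and nonzero, while all higher differences vanish, so the minimal degree is 1.

1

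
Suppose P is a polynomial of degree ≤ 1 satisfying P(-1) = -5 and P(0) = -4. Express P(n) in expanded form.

P(n) = n - 4

Using the Lagrange interpolation formula with nodes -1, 0:
  L_0(n) = n / -1
  L_1(n) = (n + 1) / 1
Then P(n) = -5·L_0(n) - 4·L_1(n).
Expanding and collecting terms gives P(n) = n - 4.
Check: P(-1) = -5. ✓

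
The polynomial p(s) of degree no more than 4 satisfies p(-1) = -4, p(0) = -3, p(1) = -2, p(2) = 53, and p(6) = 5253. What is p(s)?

p(s) = 4s^4 + s^3 - 4s^2 - 3

Using the Lagrange interpolation formula with nodes -1, 0, 1, 2, 6:
  L_0(s) = s(s - 1)(s - 2)(s - 6) / 42
  L_1(s) = (s + 1)(s - 1)(s - 2)(s - 6) / -12
  L_2(s) = (s + 1)s(s - 2)(s - 6) / 10
  L_3(s) = (s + 1)s(s - 1)(s - 6) / -24
  L_4(s) = (s + 1)s(s - 1)(s - 2) / 840
Then p(s) = -4·L_0(s) - 3·L_1(s) - 2·L_2(s) + 53·L_3(s) + 5253·L_4(s).
Expanding and collecting terms gives p(s) = 4s^4 + s^3 - 4s^2 - 3.
Check: p(1) = -2. ✓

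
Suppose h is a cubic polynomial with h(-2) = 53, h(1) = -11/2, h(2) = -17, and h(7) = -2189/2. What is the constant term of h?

Write h(t) = at^3 + bt^2 + ct + d. Substituting each data point gives a linear system:
  -8a + 4b - 2c + d = 53
  a + b + c + d = -11/2
  8a + 4b + 2c + d = -17
  343a + 49b + 7c + d = -2189/2
Solving the system yields a = -4, b = 6, c = -3/2, d = -6.
So h(t) = -4t³ + 6t² - (3/2)t - 6.
The constant term is -6.

-6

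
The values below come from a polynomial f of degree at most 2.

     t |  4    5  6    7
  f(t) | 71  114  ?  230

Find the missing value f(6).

The 3 known points determine the degree-2 polynomial uniquely.
Write f(t) = at^2 + bt + c. Substituting each data point gives a linear system:
  16a + 4b + c = 71
  25a + 5b + c = 114
  49a + 7b + c = 230
Solving the system yields a = 5, b = -2, c = -1.
So f(t) = 5t^2 - 2t - 1.
Then f(6) = 167.

167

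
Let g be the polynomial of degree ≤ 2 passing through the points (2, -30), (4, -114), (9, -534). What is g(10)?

-654

Write g(t) = at^2 + bt + c. Substituting each data point gives a linear system:
  4a + 2b + c = -30
  16a + 4b + c = -114
  81a + 9b + c = -534
Solving the system yields a = -6, b = -6, c = 6.
So g(t) = -6t^2 - 6t + 6.
Then g(10) = -654.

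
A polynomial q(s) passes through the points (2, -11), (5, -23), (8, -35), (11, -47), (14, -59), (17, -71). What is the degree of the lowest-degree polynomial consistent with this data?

Forward differences of the values at s = 2, 5, 8, 11, 14, 17:
  q  : -11  -23  -35  -47  -59  -71
  Δ  : -12  -12  -12  -12  -12
  Δ^2: 0  0  0  0
  Δ^3: 0  0  0
  Δ^4: 0  0
  Δ^5: 0
The first differences are constant (-12) and nonzero, while all higher differences vanish, so the minimal degree is 1.

1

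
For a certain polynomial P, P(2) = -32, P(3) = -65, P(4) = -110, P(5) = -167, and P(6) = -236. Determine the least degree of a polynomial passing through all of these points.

2

Forward differences of the values at t = 2, 3, 4, 5, 6:
  P  : -32  -65  -110  -167  -236
  Δ  : -33  -45  -57  -69
  Δ^2: -12  -12  -12
  Δ^3: 0  0
  Δ^4: 0
The second differences are constant (-12) and nonzero, while all higher differences vanish, so the minimal degree is 2.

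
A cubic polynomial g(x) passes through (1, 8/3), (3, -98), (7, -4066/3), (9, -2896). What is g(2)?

-71/3

Using the Lagrange interpolation formula with nodes 1, 3, 7, 9:
  L_0(x) = (x - 3)(x - 7)(x - 9) / -96
  L_1(x) = (x - 1)(x - 7)(x - 9) / 48
  L_2(x) = (x - 1)(x - 3)(x - 9) / -48
  L_3(x) = (x - 1)(x - 3)(x - 7) / 96
Then g(x) = 8/3·L_0(x) - 98·L_1(x) - 4066/3·L_2(x) - 2896·L_3(x).
Expanding and collecting terms gives g(x) = -4x³ + (5/3)x + 5.
Evaluating at x = 2: g(2) = -71/3.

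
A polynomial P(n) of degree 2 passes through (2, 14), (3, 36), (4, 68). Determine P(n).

Write P(n) = an^2 + bn + c. Substituting each data point gives a linear system:
  4a + 2b + c = 14
  9a + 3b + c = 36
  16a + 4b + c = 68
Solving the system yields a = 5, b = -3, c = 0.
So P(n) = 5n² - 3n.
Check: P(2) = 14. ✓

P(n) = 5n^2 - 3n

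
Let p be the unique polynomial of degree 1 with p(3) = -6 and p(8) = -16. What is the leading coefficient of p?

-2

Write p(s) = as + b. Substituting each data point gives a linear system:
  3a + b = -6
  8a + b = -16
Solving the system yields a = -2, b = 0.
So p(s) = -2s.
The leading coefficient is -2.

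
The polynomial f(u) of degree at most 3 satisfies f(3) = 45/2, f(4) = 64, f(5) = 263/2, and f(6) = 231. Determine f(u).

Using the Lagrange interpolation formula with nodes 3, 4, 5, 6:
  L_0(u) = (u - 4)(u - 5)(u - 6) / -6
  L_1(u) = (u - 3)(u - 5)(u - 6) / 2
  L_2(u) = (u - 3)(u - 4)(u - 6) / -2
  L_3(u) = (u - 3)(u - 4)(u - 5) / 6
Then f(u) = 45/2·L_0(u) + 64·L_1(u) + 263/2·L_2(u) + 231·L_3(u).
Expanding and collecting terms gives f(u) = u^3 + u^2 - (5/2)u - 6.
Check: f(5) = 263/2. ✓

f(u) = u^3 + u^2 - (5/2)u - 6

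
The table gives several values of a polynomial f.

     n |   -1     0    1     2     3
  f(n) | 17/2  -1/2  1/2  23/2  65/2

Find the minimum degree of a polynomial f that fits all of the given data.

2

Forward differences of the values at n = -1, 0, 1, 2, 3:
  f  : 17/2  -1/2  1/2  23/2  65/2
  Δ  : -9  1  11  21
  Δ^2: 10  10  10
  Δ^3: 0  0
  Δ^4: 0
The second differences are constant (10) and nonzero, while all higher differences vanish, so the minimal degree is 2.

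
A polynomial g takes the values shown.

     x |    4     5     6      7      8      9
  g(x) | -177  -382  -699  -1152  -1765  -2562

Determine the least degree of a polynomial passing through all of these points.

3

Forward differences of the values at x = 4, 5, 6, 7, 8, 9:
  g  : -177  -382  -699  -1152  -1765  -2562
  Δ  : -205  -317  -453  -613  -797
  Δ^2: -112  -136  -160  -184
  Δ^3: -24  -24  -24
  Δ^4: 0  0
  Δ^5: 0
The third differences are constant (-24) and nonzero, while all higher differences vanish, so the minimal degree is 3.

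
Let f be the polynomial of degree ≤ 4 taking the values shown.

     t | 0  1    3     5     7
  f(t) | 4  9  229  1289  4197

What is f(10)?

Write f(t) = at^4 + bt^3 + ct^2 + dt + e. Substituting each data point gives a linear system:
  e = 4
  a + b + c + d + e = 9
  81a + 27b + 9c + 3d + e = 229
  625a + 125b + 25c + 5d + e = 1289
  2401a + 343b + 49c + 7d + e = 4197
Solving the system yields a = 1, b = 5, c = 2, d = -3, e = 4.
So f(t) = t^4 + 5t^3 + 2t^2 - 3t + 4.
Then f(10) = 15174.

15174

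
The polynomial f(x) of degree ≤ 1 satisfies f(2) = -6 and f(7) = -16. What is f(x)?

f(x) = -2x - 2

Using the Lagrange interpolation formula with nodes 2, 7:
  L_0(x) = (x - 7) / -5
  L_1(x) = (x - 2) / 5
Then f(x) = -6·L_0(x) - 16·L_1(x).
Expanding and collecting terms gives f(x) = -2x - 2.
Check: f(2) = -6. ✓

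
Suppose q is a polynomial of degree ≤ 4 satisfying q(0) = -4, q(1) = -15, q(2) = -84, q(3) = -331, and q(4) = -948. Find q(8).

-13476

Write q(x) = ax^4 + bx^3 + cx^2 + dx + e. Substituting each data point gives a linear system:
  e = -4
  a + b + c + d + e = -15
  16a + 8b + 4c + 2d + e = -84
  81a + 27b + 9c + 3d + e = -331
  256a + 64b + 16c + 4d + e = -948
Solving the system yields a = -3, b = -2, c = -2, d = -4, e = -4.
So q(x) = -3x^4 - 2x^3 - 2x^2 - 4x - 4.
Then q(8) = -13476.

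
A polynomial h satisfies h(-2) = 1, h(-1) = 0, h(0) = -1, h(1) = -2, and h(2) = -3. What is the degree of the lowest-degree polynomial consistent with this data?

1

Forward differences of the values at s = -2, -1, 0, 1, 2:
  h  : 1  0  -1  -2  -3
  Δ  : -1  -1  -1  -1
  Δ^2: 0  0  0
  Δ^3: 0  0
  Δ^4: 0
The first differences are constant (-1) and nonzero, while all higher differences vanish, so the minimal degree is 1.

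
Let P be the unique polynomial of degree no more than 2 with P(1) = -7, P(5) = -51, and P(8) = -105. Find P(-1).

3

Write P(s) = as^2 + bs + c. Substituting each data point gives a linear system:
  a + b + c = -7
  25a + 5b + c = -51
  64a + 8b + c = -105
Solving the system yields a = -1, b = -5, c = -1.
So P(s) = -s^2 - 5s - 1.
Then P(-1) = 3.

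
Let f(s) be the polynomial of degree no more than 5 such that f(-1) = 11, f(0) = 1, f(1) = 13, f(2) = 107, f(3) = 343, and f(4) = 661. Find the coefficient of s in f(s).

Write f(s) = as^5 + bs^4 + cs^3 + ds^2 + es + k. Substituting each data point gives a linear system:
  -a + b - c + d - e + k = 11
  k = 1
  a + b + c + d + e + k = 13
  32a + 16b + 8c + 4d + 2e + k = 107
  243a + 81b + 27c + 9d + 3e + k = 343
  1024a + 256b + 64c + 16d + 4e + k = 661
Solving the system yields a = -1, b = 5, c = 5, d = 6, e = -3, k = 1.
So f(s) = -s^5 + 5s^4 + 5s^3 + 6s^2 - 3s + 1.
The coefficient of s is -3.

-3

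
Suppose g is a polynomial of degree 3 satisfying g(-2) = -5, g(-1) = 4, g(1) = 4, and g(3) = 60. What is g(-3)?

-36

Using the Lagrange interpolation formula with nodes -2, -1, 1, 3:
  L_0(n) = (n + 1)(n - 1)(n - 3) / -15
  L_1(n) = (n + 2)(n - 1)(n - 3) / 8
  L_2(n) = (n + 2)(n + 1)(n - 3) / -12
  L_3(n) = (n + 2)(n + 1)(n - 1) / 40
Then g(n) = -5·L_0(n) + 4·L_1(n) + 4·L_2(n) + 60·L_3(n).
Expanding and collecting terms gives g(n) = 2n³ + n² - 2n + 3.
Evaluating at n = -3: g(-3) = -36.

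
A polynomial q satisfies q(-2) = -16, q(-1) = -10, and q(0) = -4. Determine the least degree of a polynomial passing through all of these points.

Forward differences of the values at s = -2, -1, 0:
  q  : -16  -10  -4
  Δ  : 6  6
  Δ^2: 0
The first differences are constant (6) and nonzero, while all higher differences vanish, so the minimal degree is 1.

1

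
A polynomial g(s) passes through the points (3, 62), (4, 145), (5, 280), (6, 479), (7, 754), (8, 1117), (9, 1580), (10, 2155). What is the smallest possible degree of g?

3

Forward differences of the values at s = 3, 4, 5, 6, 7, 8, 9, 10:
  g  : 62  145  280  479  754  1117  1580  2155
  Δ  : 83  135  199  275  363  463  575
  Δ^2: 52  64  76  88  100  112
  Δ^3: 12  12  12  12  12
  Δ^4: 0  0  0  0
  Δ^5: 0  0  0
  Δ^6: 0  0
  Δ^7: 0
The third differences are constant (12) and nonzero, while all higher differences vanish, so the minimal degree is 3.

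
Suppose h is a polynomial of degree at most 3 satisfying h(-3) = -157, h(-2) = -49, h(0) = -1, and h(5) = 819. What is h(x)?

h(x) = 6x^3 + 2x^2 + 4x - 1

Write h(x) = ax^3 + bx^2 + cx + d. Substituting each data point gives a linear system:
  -27a + 9b - 3c + d = -157
  -8a + 4b - 2c + d = -49
  d = -1
  125a + 25b + 5c + d = 819
Solving the system yields a = 6, b = 2, c = 4, d = -1.
So h(x) = 6x^3 + 2x^2 + 4x - 1.
Check: h(5) = 819. ✓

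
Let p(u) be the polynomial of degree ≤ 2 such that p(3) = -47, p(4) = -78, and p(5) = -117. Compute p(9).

-353

Forward differences of the values at u = 3, 4, 5:
  p  : -47  -78  -117
  Δ  : -31  -39
  Δ^2: -8
The second differences are constant, confirming degree 2.
Interpolating (Newton forward form) and evaluating at u = 9 gives p(9) = -353.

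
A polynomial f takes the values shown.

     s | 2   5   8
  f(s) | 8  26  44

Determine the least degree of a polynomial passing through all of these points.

Divided differences on the nodes 2, 5, 8:
  order 0: 8  26  44
  order 1: 6  6
  order 2: 0
The order-1 divided differences are all 6 (nonzero) and every higher order vanishes, so the data lies on a polynomial of degree exactly 1.

1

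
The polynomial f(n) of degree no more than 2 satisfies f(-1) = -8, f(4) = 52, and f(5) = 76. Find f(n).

Write f(n) = an^2 + bn + c. Substituting each data point gives a linear system:
  a - b + c = -8
  16a + 4b + c = 52
  25a + 5b + c = 76
Solving the system yields a = 2, b = 6, c = -4.
So f(n) = 2n^2 + 6n - 4.
Check: f(-1) = -8. ✓

f(n) = 2n^2 + 6n - 4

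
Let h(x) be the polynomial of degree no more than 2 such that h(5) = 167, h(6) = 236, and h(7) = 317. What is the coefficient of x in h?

3

Write h(x) = ax^2 + bx + c. Substituting each data point gives a linear system:
  25a + 5b + c = 167
  36a + 6b + c = 236
  49a + 7b + c = 317
Solving the system yields a = 6, b = 3, c = 2.
So h(x) = 6x² + 3x + 2.
The coefficient of x is 3.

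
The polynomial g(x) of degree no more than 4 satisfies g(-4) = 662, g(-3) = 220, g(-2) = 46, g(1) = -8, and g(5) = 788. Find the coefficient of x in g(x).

-2

Write g(x) = ax^4 + bx^3 + cx^2 + dx + e. Substituting each data point gives a linear system:
  256a - 64b + 16c - 4d + e = 662
  81a - 27b + 9c - 3d + e = 220
  16a - 8b + 4c - 2d + e = 46
  a + b + c + d + e = -8
  625a + 125b + 25c + 5d + e = 788
Solving the system yields a = 2, b = -3, c = -3, d = -2, e = -2.
So g(x) = 2x^4 - 3x^3 - 3x^2 - 2x - 2.
The coefficient of x is -2.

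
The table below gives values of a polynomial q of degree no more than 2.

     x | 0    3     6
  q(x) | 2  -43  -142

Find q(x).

q(x) = -3x^2 - 6x + 2

Write q(x) = ax^2 + bx + c. Substituting each data point gives a linear system:
  c = 2
  9a + 3b + c = -43
  36a + 6b + c = -142
Solving the system yields a = -3, b = -6, c = 2.
So q(x) = -3x^2 - 6x + 2.
Check: q(3) = -43. ✓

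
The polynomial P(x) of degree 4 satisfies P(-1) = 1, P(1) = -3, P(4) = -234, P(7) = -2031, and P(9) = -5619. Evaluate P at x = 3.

Write P(x) = ax^4 + bx^3 + cx^2 + dx + e. Substituting each data point gives a linear system:
  a - b + c - d + e = 1
  a + b + c + d + e = -3
  256a + 64b + 16c + 4d + e = -234
  2401a + 343b + 49c + 7d + e = -2031
  6561a + 729b + 81c + 9d + e = -5619
Solving the system yields a = -1, b = 2, c = -6, d = -4, e = 6.
So P(x) = -x⁴ + 2x³ - 6x² - 4x + 6.
Then P(3) = -87.

-87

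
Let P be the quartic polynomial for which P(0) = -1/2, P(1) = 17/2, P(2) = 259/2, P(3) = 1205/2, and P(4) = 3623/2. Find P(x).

P(x) = 6x^4 + 4x^3 + 2x^2 - 3x - 1/2

Write P(x) = ax^4 + bx^3 + cx^2 + dx + e. Substituting each data point gives a linear system:
  e = -1/2
  a + b + c + d + e = 17/2
  16a + 8b + 4c + 2d + e = 259/2
  81a + 27b + 9c + 3d + e = 1205/2
  256a + 64b + 16c + 4d + e = 3623/2
Solving the system yields a = 6, b = 4, c = 2, d = -3, e = -1/2.
So P(x) = 6x^4 + 4x^3 + 2x^2 - 3x - 1/2.
Check: P(3) = 1205/2. ✓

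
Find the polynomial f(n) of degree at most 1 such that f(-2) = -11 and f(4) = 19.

f(n) = 5n - 1

Write f(n) = an + b. Substituting each data point gives a linear system:
  -2a + b = -11
  4a + b = 19
Solving the system yields a = 5, b = -1.
So f(n) = 5n - 1.
Check: f(4) = 19. ✓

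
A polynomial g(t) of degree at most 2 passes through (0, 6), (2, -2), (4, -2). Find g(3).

Using the Lagrange interpolation formula with nodes 0, 2, 4:
  L_0(t) = (t - 2)(t - 4) / 8
  L_1(t) = t(t - 4) / -4
  L_2(t) = t(t - 2) / 8
Then g(t) = 6·L_0(t) - 2·L_1(t) - 2·L_2(t).
Expanding and collecting terms gives g(t) = t^2 - 6t + 6.
Evaluating at t = 3: g(3) = -3.

-3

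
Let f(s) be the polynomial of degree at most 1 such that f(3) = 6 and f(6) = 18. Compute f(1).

-2

Write f(s) = as + b. Substituting each data point gives a linear system:
  3a + b = 6
  6a + b = 18
Solving the system yields a = 4, b = -6.
So f(s) = 4s - 6.
Then f(1) = -2.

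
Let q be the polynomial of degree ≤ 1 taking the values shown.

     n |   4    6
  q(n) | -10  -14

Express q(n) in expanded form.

Write q(n) = an + b. Substituting each data point gives a linear system:
  4a + b = -10
  6a + b = -14
Solving the system yields a = -2, b = -2.
So q(n) = -2n - 2.
Check: q(6) = -14. ✓

q(n) = -2n - 2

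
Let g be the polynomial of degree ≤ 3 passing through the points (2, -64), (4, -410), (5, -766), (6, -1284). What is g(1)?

-14

Write g(x) = ax^3 + bx^2 + cx + d. Substituting each data point gives a linear system:
  8a + 4b + 2c + d = -64
  64a + 16b + 4c + d = -410
  125a + 25b + 5c + d = -766
  216a + 36b + 6c + d = -1284
Solving the system yields a = -5, b = -6, c = 3, d = -6.
So g(x) = -5x^3 - 6x^2 + 3x - 6.
Then g(1) = -14.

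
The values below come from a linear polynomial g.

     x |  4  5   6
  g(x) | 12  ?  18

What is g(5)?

On equispaced nodes a degree-1 polynomial has vanishing second forward difference, so
  g(4) - 2·g(5) + g(6) = 0.
Substituting the known values and solving for g(5):
  -2·g(5) = -30
  g(5) = 15.

15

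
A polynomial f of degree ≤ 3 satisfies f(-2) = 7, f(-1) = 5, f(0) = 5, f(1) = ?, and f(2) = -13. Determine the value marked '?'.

1

The 4 known points determine the degree-3 polynomial uniquely.
Write f(n) = an^3 + bn^2 + cn + d. Substituting each data point gives a linear system:
  -8a + 4b - 2c + d = 7
  -a + b - c + d = 5
  d = 5
  8a + 4b + 2c + d = -13
Solving the system yields a = -1, b = -2, c = -1, d = 5.
So f(n) = -n^3 - 2n^2 - n + 5.
Then f(1) = 1.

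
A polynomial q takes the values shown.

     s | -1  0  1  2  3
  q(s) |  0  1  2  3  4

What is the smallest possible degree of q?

Forward differences of the values at s = -1, 0, 1, 2, 3:
  q  : 0  1  2  3  4
  Δ  : 1  1  1  1
  Δ^2: 0  0  0
  Δ^3: 0  0
  Δ^4: 0
The first differences are constant (1) and nonzero, while all higher differences vanish, so the minimal degree is 1.

1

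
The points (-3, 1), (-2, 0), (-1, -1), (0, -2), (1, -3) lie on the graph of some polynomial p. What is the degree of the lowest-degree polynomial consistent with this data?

1

Forward differences of the values at x = -3, -2, -1, 0, 1:
  p  : 1  0  -1  -2  -3
  Δ  : -1  -1  -1  -1
  Δ^2: 0  0  0
  Δ^3: 0  0
  Δ^4: 0
The first differences are constant (-1) and nonzero, while all higher differences vanish, so the minimal degree is 1.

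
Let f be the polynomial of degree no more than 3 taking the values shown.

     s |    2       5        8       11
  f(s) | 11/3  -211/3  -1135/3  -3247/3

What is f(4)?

-83/3

Write f(s) = as^3 + bs^2 + cs + d. Substituting each data point gives a linear system:
  8a + 4b + 2c + d = 11/3
  125a + 25b + 5c + d = -211/3
  512a + 64b + 8c + d = -1135/3
  1331a + 121b + 11c + d = -3247/3
Solving the system yields a = -1, b = 2, c = 1/3, d = 3.
So f(s) = -s³ + 2s² + (1/3)s + 3.
Then f(4) = -83/3.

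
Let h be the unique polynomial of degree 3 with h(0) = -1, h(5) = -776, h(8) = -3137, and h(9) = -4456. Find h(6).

-1333

Using the Lagrange interpolation formula with nodes 0, 5, 8, 9:
  L_0(s) = (s - 5)(s - 8)(s - 9) / -360
  L_1(s) = s(s - 8)(s - 9) / 60
  L_2(s) = s(s - 5)(s - 9) / -24
  L_3(s) = s(s - 5)(s - 8) / 36
Then h(s) = -1·L_0(s) - 776·L_1(s) - 3137·L_2(s) - 4456·L_3(s).
Expanding and collecting terms gives h(s) = -6s^3 - s^2 - 1.
Evaluating at s = 6: h(6) = -1333.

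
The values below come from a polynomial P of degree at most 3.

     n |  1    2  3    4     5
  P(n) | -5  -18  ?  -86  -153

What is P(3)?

The 4 known points determine the degree-3 polynomial uniquely.
Write P(n) = an^3 + bn^2 + cn + d. Substituting each data point gives a linear system:
  a + b + c + d = -5
  8a + 4b + 2c + d = -18
  64a + 16b + 4c + d = -86
  125a + 25b + 5c + d = -153
Solving the system yields a = -1, b = 0, c = -6, d = 2.
So P(n) = -n^3 - 6n + 2.
Then P(3) = -43.

-43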